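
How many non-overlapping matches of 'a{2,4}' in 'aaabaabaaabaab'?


Pattern 'a{2,4}' matches between 2 and 4 consecutive a's (greedy).
String: 'aaabaabaaabaab'
Finding runs of a's and applying greedy matching:
  Run at pos 0: 'aaa' (length 3)
  Run at pos 4: 'aa' (length 2)
  Run at pos 7: 'aaa' (length 3)
  Run at pos 11: 'aa' (length 2)
Matches: ['aaa', 'aa', 'aaa', 'aa']
Count: 4

4


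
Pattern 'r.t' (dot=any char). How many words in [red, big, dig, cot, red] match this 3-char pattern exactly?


Pattern 'r.t' means: starts with 'r', any single char, ends with 't'.
Checking each word (must be exactly 3 chars):
  'red' (len=3): no
  'big' (len=3): no
  'dig' (len=3): no
  'cot' (len=3): no
  'red' (len=3): no
Matching words: []
Total: 0

0


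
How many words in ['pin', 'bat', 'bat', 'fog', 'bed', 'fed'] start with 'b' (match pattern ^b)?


Pattern ^b anchors to start of word. Check which words begin with 'b':
  'pin' -> no
  'bat' -> MATCH (starts with 'b')
  'bat' -> MATCH (starts with 'b')
  'fog' -> no
  'bed' -> MATCH (starts with 'b')
  'fed' -> no
Matching words: ['bat', 'bat', 'bed']
Count: 3

3


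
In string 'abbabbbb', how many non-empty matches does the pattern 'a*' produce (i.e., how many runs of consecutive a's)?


Pattern 'a*' matches zero or more a's. We want non-empty runs of consecutive a's.
String: 'abbabbbb'
Walking through the string to find runs of a's:
  Run 1: positions 0-0 -> 'a'
  Run 2: positions 3-3 -> 'a'
Non-empty runs found: ['a', 'a']
Count: 2

2


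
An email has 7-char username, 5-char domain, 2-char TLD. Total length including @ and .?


An email address has format: username@domain.tld
Username length: 7
'@' character: 1
Domain length: 5
'.' character: 1
TLD length: 2
Total = 7 + 1 + 5 + 1 + 2 = 16

16


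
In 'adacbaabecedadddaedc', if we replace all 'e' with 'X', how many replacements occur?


re.sub('e', 'X', text) replaces every occurrence of 'e' with 'X'.
Text: 'adacbaabecedadddaedc'
Scanning for 'e':
  pos 8: 'e' -> replacement #1
  pos 10: 'e' -> replacement #2
  pos 17: 'e' -> replacement #3
Total replacements: 3

3


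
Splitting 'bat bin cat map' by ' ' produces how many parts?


Splitting by ' ' breaks the string at each occurrence of the separator.
Text: 'bat bin cat map'
Parts after split:
  Part 1: 'bat'
  Part 2: 'bin'
  Part 3: 'cat'
  Part 4: 'map'
Total parts: 4

4


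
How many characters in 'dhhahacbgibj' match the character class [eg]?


Character class [eg] matches any of: {e, g}
Scanning string 'dhhahacbgibj' character by character:
  pos 0: 'd' -> no
  pos 1: 'h' -> no
  pos 2: 'h' -> no
  pos 3: 'a' -> no
  pos 4: 'h' -> no
  pos 5: 'a' -> no
  pos 6: 'c' -> no
  pos 7: 'b' -> no
  pos 8: 'g' -> MATCH
  pos 9: 'i' -> no
  pos 10: 'b' -> no
  pos 11: 'j' -> no
Total matches: 1

1


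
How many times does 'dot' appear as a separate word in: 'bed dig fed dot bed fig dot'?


Scanning each word for exact match 'dot':
  Word 1: 'bed' -> no
  Word 2: 'dig' -> no
  Word 3: 'fed' -> no
  Word 4: 'dot' -> MATCH
  Word 5: 'bed' -> no
  Word 6: 'fig' -> no
  Word 7: 'dot' -> MATCH
Total matches: 2

2


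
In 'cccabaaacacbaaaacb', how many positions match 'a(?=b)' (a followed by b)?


Lookahead 'a(?=b)' matches 'a' only when followed by 'b'.
String: 'cccabaaacacbaaaacb'
Checking each position where char is 'a':
  pos 3: 'a' -> MATCH (next='b')
  pos 5: 'a' -> no (next='a')
  pos 6: 'a' -> no (next='a')
  pos 7: 'a' -> no (next='c')
  pos 9: 'a' -> no (next='c')
  pos 12: 'a' -> no (next='a')
  pos 13: 'a' -> no (next='a')
  pos 14: 'a' -> no (next='a')
  pos 15: 'a' -> no (next='c')
Matching positions: [3]
Count: 1

1


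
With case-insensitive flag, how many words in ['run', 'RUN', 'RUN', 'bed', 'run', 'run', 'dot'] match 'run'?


Case-insensitive matching: compare each word's lowercase form to 'run'.
  'run' -> lower='run' -> MATCH
  'RUN' -> lower='run' -> MATCH
  'RUN' -> lower='run' -> MATCH
  'bed' -> lower='bed' -> no
  'run' -> lower='run' -> MATCH
  'run' -> lower='run' -> MATCH
  'dot' -> lower='dot' -> no
Matches: ['run', 'RUN', 'RUN', 'run', 'run']
Count: 5

5


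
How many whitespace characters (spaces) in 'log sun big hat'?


\s matches whitespace characters (spaces, tabs, etc.).
Text: 'log sun big hat'
This text has 4 words separated by spaces.
Number of spaces = number of words - 1 = 4 - 1 = 3

3


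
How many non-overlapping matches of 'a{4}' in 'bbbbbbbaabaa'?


Pattern 'a{4}' matches exactly 4 consecutive a's (greedy, non-overlapping).
String: 'bbbbbbbaabaa'
Scanning for runs of a's:
  Run at pos 7: 'aa' (length 2) -> 0 match(es)
  Run at pos 10: 'aa' (length 2) -> 0 match(es)
Matches found: []
Total: 0

0


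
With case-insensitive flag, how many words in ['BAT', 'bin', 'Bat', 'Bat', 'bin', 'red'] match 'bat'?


Case-insensitive matching: compare each word's lowercase form to 'bat'.
  'BAT' -> lower='bat' -> MATCH
  'bin' -> lower='bin' -> no
  'Bat' -> lower='bat' -> MATCH
  'Bat' -> lower='bat' -> MATCH
  'bin' -> lower='bin' -> no
  'red' -> lower='red' -> no
Matches: ['BAT', 'Bat', 'Bat']
Count: 3

3


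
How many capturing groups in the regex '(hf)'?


To count capturing groups, count each '(' that starts a group.
Pattern: '(hf)'
Walking through the pattern:
  Position 0: '(' -> group #1
Total capturing groups: 1

1


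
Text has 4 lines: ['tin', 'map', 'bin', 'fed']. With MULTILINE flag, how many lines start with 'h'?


With MULTILINE flag, ^ matches the start of each line.
Lines: ['tin', 'map', 'bin', 'fed']
Checking which lines start with 'h':
  Line 1: 'tin' -> no
  Line 2: 'map' -> no
  Line 3: 'bin' -> no
  Line 4: 'fed' -> no
Matching lines: []
Count: 0

0


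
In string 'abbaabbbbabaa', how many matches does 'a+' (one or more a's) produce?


Pattern 'a+' matches one or more consecutive a's.
String: 'abbaabbbbabaa'
Scanning for runs of a:
  Match 1: 'a' (length 1)
  Match 2: 'aa' (length 2)
  Match 3: 'a' (length 1)
  Match 4: 'aa' (length 2)
Total matches: 4

4


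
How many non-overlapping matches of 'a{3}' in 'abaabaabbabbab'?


Pattern 'a{3}' matches exactly 3 consecutive a's (greedy, non-overlapping).
String: 'abaabaabbabbab'
Scanning for runs of a's:
  Run at pos 0: 'a' (length 1) -> 0 match(es)
  Run at pos 2: 'aa' (length 2) -> 0 match(es)
  Run at pos 5: 'aa' (length 2) -> 0 match(es)
  Run at pos 9: 'a' (length 1) -> 0 match(es)
  Run at pos 12: 'a' (length 1) -> 0 match(es)
Matches found: []
Total: 0

0


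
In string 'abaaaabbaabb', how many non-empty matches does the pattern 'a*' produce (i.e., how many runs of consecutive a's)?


Pattern 'a*' matches zero or more a's. We want non-empty runs of consecutive a's.
String: 'abaaaabbaabb'
Walking through the string to find runs of a's:
  Run 1: positions 0-0 -> 'a'
  Run 2: positions 2-5 -> 'aaaa'
  Run 3: positions 8-9 -> 'aa'
Non-empty runs found: ['a', 'aaaa', 'aa']
Count: 3

3


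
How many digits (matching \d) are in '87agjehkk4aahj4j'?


\d matches any digit 0-9.
Scanning '87agjehkk4aahj4j':
  pos 0: '8' -> DIGIT
  pos 1: '7' -> DIGIT
  pos 9: '4' -> DIGIT
  pos 14: '4' -> DIGIT
Digits found: ['8', '7', '4', '4']
Total: 4

4


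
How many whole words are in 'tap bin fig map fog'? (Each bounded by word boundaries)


Word boundaries (\b) mark the start/end of each word.
Text: 'tap bin fig map fog'
Splitting by whitespace:
  Word 1: 'tap'
  Word 2: 'bin'
  Word 3: 'fig'
  Word 4: 'map'
  Word 5: 'fog'
Total whole words: 5

5


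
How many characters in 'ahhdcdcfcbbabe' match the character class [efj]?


Character class [efj] matches any of: {e, f, j}
Scanning string 'ahhdcdcfcbbabe' character by character:
  pos 0: 'a' -> no
  pos 1: 'h' -> no
  pos 2: 'h' -> no
  pos 3: 'd' -> no
  pos 4: 'c' -> no
  pos 5: 'd' -> no
  pos 6: 'c' -> no
  pos 7: 'f' -> MATCH
  pos 8: 'c' -> no
  pos 9: 'b' -> no
  pos 10: 'b' -> no
  pos 11: 'a' -> no
  pos 12: 'b' -> no
  pos 13: 'e' -> MATCH
Total matches: 2

2


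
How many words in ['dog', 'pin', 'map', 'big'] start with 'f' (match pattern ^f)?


Pattern ^f anchors to start of word. Check which words begin with 'f':
  'dog' -> no
  'pin' -> no
  'map' -> no
  'big' -> no
Matching words: []
Count: 0

0


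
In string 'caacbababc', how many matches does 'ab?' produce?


Pattern 'ab?' matches 'a' optionally followed by 'b'.
String: 'caacbababc'
Scanning left to right for 'a' then checking next char:
  Match 1: 'a' (a not followed by b)
  Match 2: 'a' (a not followed by b)
  Match 3: 'ab' (a followed by b)
  Match 4: 'ab' (a followed by b)
Total matches: 4

4


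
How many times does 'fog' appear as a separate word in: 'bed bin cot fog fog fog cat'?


Scanning each word for exact match 'fog':
  Word 1: 'bed' -> no
  Word 2: 'bin' -> no
  Word 3: 'cot' -> no
  Word 4: 'fog' -> MATCH
  Word 5: 'fog' -> MATCH
  Word 6: 'fog' -> MATCH
  Word 7: 'cat' -> no
Total matches: 3

3


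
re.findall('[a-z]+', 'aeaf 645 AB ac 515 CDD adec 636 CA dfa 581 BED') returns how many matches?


Pattern '[a-z]+' finds one or more lowercase letters.
Text: 'aeaf 645 AB ac 515 CDD adec 636 CA dfa 581 BED'
Scanning for matches:
  Match 1: 'aeaf'
  Match 2: 'ac'
  Match 3: 'adec'
  Match 4: 'dfa'
Total matches: 4

4


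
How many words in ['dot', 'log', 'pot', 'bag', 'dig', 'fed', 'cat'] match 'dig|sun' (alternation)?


Alternation 'dig|sun' matches either 'dig' or 'sun'.
Checking each word:
  'dot' -> no
  'log' -> no
  'pot' -> no
  'bag' -> no
  'dig' -> MATCH
  'fed' -> no
  'cat' -> no
Matches: ['dig']
Count: 1

1


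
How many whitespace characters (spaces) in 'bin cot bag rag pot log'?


\s matches whitespace characters (spaces, tabs, etc.).
Text: 'bin cot bag rag pot log'
This text has 6 words separated by spaces.
Number of spaces = number of words - 1 = 6 - 1 = 5

5


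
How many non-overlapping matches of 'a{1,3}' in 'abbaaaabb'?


Pattern 'a{1,3}' matches between 1 and 3 consecutive a's (greedy).
String: 'abbaaaabb'
Finding runs of a's and applying greedy matching:
  Run at pos 0: 'a' (length 1)
  Run at pos 3: 'aaaa' (length 4)
Matches: ['a', 'aaa', 'a']
Count: 3

3


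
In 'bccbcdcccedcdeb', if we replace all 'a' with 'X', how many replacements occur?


re.sub('a', 'X', text) replaces every occurrence of 'a' with 'X'.
Text: 'bccbcdcccedcdeb'
Scanning for 'a':
Total replacements: 0

0


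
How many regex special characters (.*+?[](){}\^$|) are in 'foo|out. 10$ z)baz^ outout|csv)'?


Regex special characters are: . * + ? [ ] ( ) { } \ ^ $ |
Scanning 'foo|out. 10$ z)baz^ outout|csv)':
  pos 3: '|' -> SPECIAL
  pos 7: '.' -> SPECIAL
  pos 11: '$' -> SPECIAL
  pos 14: ')' -> SPECIAL
  pos 18: '^' -> SPECIAL
  pos 26: '|' -> SPECIAL
  pos 30: ')' -> SPECIAL
Special chars found: ['|', '.', '$', ')', '^', '|', ')']
Total: 7

7


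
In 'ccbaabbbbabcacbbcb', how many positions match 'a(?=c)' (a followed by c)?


Lookahead 'a(?=c)' matches 'a' only when followed by 'c'.
String: 'ccbaabbbbabcacbbcb'
Checking each position where char is 'a':
  pos 3: 'a' -> no (next='a')
  pos 4: 'a' -> no (next='b')
  pos 9: 'a' -> no (next='b')
  pos 12: 'a' -> MATCH (next='c')
Matching positions: [12]
Count: 1

1


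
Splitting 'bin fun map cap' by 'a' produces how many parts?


Splitting by 'a' breaks the string at each occurrence of the separator.
Text: 'bin fun map cap'
Parts after split:
  Part 1: 'bin fun m'
  Part 2: 'p c'
  Part 3: 'p'
Total parts: 3

3


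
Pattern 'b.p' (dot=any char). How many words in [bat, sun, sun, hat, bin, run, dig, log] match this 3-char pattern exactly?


Pattern 'b.p' means: starts with 'b', any single char, ends with 'p'.
Checking each word (must be exactly 3 chars):
  'bat' (len=3): no
  'sun' (len=3): no
  'sun' (len=3): no
  'hat' (len=3): no
  'bin' (len=3): no
  'run' (len=3): no
  'dig' (len=3): no
  'log' (len=3): no
Matching words: []
Total: 0

0


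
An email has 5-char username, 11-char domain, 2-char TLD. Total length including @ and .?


An email address has format: username@domain.tld
Username length: 5
'@' character: 1
Domain length: 11
'.' character: 1
TLD length: 2
Total = 5 + 1 + 11 + 1 + 2 = 20

20


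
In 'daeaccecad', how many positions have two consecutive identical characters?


Looking for consecutive identical characters in 'daeaccecad':
  pos 0-1: 'd' vs 'a' -> different
  pos 1-2: 'a' vs 'e' -> different
  pos 2-3: 'e' vs 'a' -> different
  pos 3-4: 'a' vs 'c' -> different
  pos 4-5: 'c' vs 'c' -> MATCH ('cc')
  pos 5-6: 'c' vs 'e' -> different
  pos 6-7: 'e' vs 'c' -> different
  pos 7-8: 'c' vs 'a' -> different
  pos 8-9: 'a' vs 'd' -> different
Consecutive identical pairs: ['cc']
Count: 1

1


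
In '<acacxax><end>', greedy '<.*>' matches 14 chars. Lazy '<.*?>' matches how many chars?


Greedy '<.*>' tries to match as MUCH as possible.
Lazy '<.*?>' tries to match as LITTLE as possible.

String: '<acacxax><end>'
Greedy '<.*>' starts at first '<' and extends to the LAST '>': '<acacxax><end>' (14 chars)
Lazy '<.*?>' starts at first '<' and stops at the FIRST '>': '<acacxax>' (9 chars)

9


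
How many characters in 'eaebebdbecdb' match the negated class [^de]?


Negated class [^de] matches any char NOT in {d, e}
Scanning 'eaebebdbecdb':
  pos 0: 'e' -> no (excluded)
  pos 1: 'a' -> MATCH
  pos 2: 'e' -> no (excluded)
  pos 3: 'b' -> MATCH
  pos 4: 'e' -> no (excluded)
  pos 5: 'b' -> MATCH
  pos 6: 'd' -> no (excluded)
  pos 7: 'b' -> MATCH
  pos 8: 'e' -> no (excluded)
  pos 9: 'c' -> MATCH
  pos 10: 'd' -> no (excluded)
  pos 11: 'b' -> MATCH
Total matches: 6

6


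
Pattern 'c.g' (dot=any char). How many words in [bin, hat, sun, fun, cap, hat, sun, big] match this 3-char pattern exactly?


Pattern 'c.g' means: starts with 'c', any single char, ends with 'g'.
Checking each word (must be exactly 3 chars):
  'bin' (len=3): no
  'hat' (len=3): no
  'sun' (len=3): no
  'fun' (len=3): no
  'cap' (len=3): no
  'hat' (len=3): no
  'sun' (len=3): no
  'big' (len=3): no
Matching words: []
Total: 0

0


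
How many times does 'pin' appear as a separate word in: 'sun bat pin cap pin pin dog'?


Scanning each word for exact match 'pin':
  Word 1: 'sun' -> no
  Word 2: 'bat' -> no
  Word 3: 'pin' -> MATCH
  Word 4: 'cap' -> no
  Word 5: 'pin' -> MATCH
  Word 6: 'pin' -> MATCH
  Word 7: 'dog' -> no
Total matches: 3

3


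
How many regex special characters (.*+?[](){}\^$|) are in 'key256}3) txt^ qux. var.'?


Regex special characters are: . * + ? [ ] ( ) { } \ ^ $ |
Scanning 'key256}3) txt^ qux. var.':
  pos 6: '}' -> SPECIAL
  pos 8: ')' -> SPECIAL
  pos 13: '^' -> SPECIAL
  pos 18: '.' -> SPECIAL
  pos 23: '.' -> SPECIAL
Special chars found: ['}', ')', '^', '.', '.']
Total: 5

5


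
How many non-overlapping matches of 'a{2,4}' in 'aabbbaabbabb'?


Pattern 'a{2,4}' matches between 2 and 4 consecutive a's (greedy).
String: 'aabbbaabbabb'
Finding runs of a's and applying greedy matching:
  Run at pos 0: 'aa' (length 2)
  Run at pos 5: 'aa' (length 2)
  Run at pos 9: 'a' (length 1)
Matches: ['aa', 'aa']
Count: 2

2


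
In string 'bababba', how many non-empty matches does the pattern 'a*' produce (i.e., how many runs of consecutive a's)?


Pattern 'a*' matches zero or more a's. We want non-empty runs of consecutive a's.
String: 'bababba'
Walking through the string to find runs of a's:
  Run 1: positions 1-1 -> 'a'
  Run 2: positions 3-3 -> 'a'
  Run 3: positions 6-6 -> 'a'
Non-empty runs found: ['a', 'a', 'a']
Count: 3

3


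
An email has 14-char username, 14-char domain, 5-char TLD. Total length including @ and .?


An email address has format: username@domain.tld
Username length: 14
'@' character: 1
Domain length: 14
'.' character: 1
TLD length: 5
Total = 14 + 1 + 14 + 1 + 5 = 35

35


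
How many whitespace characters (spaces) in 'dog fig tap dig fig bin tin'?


\s matches whitespace characters (spaces, tabs, etc.).
Text: 'dog fig tap dig fig bin tin'
This text has 7 words separated by spaces.
Number of spaces = number of words - 1 = 7 - 1 = 6

6


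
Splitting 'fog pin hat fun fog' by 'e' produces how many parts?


Splitting by 'e' breaks the string at each occurrence of the separator.
Text: 'fog pin hat fun fog'
Parts after split:
  Part 1: 'fog pin hat fun fog'
Total parts: 1

1


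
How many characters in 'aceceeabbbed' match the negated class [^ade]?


Negated class [^ade] matches any char NOT in {a, d, e}
Scanning 'aceceeabbbed':
  pos 0: 'a' -> no (excluded)
  pos 1: 'c' -> MATCH
  pos 2: 'e' -> no (excluded)
  pos 3: 'c' -> MATCH
  pos 4: 'e' -> no (excluded)
  pos 5: 'e' -> no (excluded)
  pos 6: 'a' -> no (excluded)
  pos 7: 'b' -> MATCH
  pos 8: 'b' -> MATCH
  pos 9: 'b' -> MATCH
  pos 10: 'e' -> no (excluded)
  pos 11: 'd' -> no (excluded)
Total matches: 5

5


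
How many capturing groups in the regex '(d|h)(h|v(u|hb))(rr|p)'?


To count capturing groups, count each '(' that starts a group.
Pattern: '(d|h)(h|v(u|hb))(rr|p)'
Walking through the pattern:
  Position 0: '(' -> group #1
  Position 5: '(' -> group #2
  Position 9: '(' -> group #3
  Position 16: '(' -> group #4
Total capturing groups: 4

4


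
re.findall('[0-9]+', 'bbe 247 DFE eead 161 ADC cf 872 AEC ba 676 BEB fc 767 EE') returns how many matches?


Pattern '[0-9]+' finds one or more digits.
Text: 'bbe 247 DFE eead 161 ADC cf 872 AEC ba 676 BEB fc 767 EE'
Scanning for matches:
  Match 1: '247'
  Match 2: '161'
  Match 3: '872'
  Match 4: '676'
  Match 5: '767'
Total matches: 5

5


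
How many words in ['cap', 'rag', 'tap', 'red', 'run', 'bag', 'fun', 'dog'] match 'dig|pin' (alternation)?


Alternation 'dig|pin' matches either 'dig' or 'pin'.
Checking each word:
  'cap' -> no
  'rag' -> no
  'tap' -> no
  'red' -> no
  'run' -> no
  'bag' -> no
  'fun' -> no
  'dog' -> no
Matches: []
Count: 0

0


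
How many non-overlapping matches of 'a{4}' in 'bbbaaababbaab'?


Pattern 'a{4}' matches exactly 4 consecutive a's (greedy, non-overlapping).
String: 'bbbaaababbaab'
Scanning for runs of a's:
  Run at pos 3: 'aaa' (length 3) -> 0 match(es)
  Run at pos 7: 'a' (length 1) -> 0 match(es)
  Run at pos 10: 'aa' (length 2) -> 0 match(es)
Matches found: []
Total: 0

0


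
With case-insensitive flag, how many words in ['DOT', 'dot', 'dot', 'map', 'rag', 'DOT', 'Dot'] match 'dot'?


Case-insensitive matching: compare each word's lowercase form to 'dot'.
  'DOT' -> lower='dot' -> MATCH
  'dot' -> lower='dot' -> MATCH
  'dot' -> lower='dot' -> MATCH
  'map' -> lower='map' -> no
  'rag' -> lower='rag' -> no
  'DOT' -> lower='dot' -> MATCH
  'Dot' -> lower='dot' -> MATCH
Matches: ['DOT', 'dot', 'dot', 'DOT', 'Dot']
Count: 5

5


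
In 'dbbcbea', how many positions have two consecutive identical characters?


Looking for consecutive identical characters in 'dbbcbea':
  pos 0-1: 'd' vs 'b' -> different
  pos 1-2: 'b' vs 'b' -> MATCH ('bb')
  pos 2-3: 'b' vs 'c' -> different
  pos 3-4: 'c' vs 'b' -> different
  pos 4-5: 'b' vs 'e' -> different
  pos 5-6: 'e' vs 'a' -> different
Consecutive identical pairs: ['bb']
Count: 1

1


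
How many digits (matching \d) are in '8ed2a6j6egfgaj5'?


\d matches any digit 0-9.
Scanning '8ed2a6j6egfgaj5':
  pos 0: '8' -> DIGIT
  pos 3: '2' -> DIGIT
  pos 5: '6' -> DIGIT
  pos 7: '6' -> DIGIT
  pos 14: '5' -> DIGIT
Digits found: ['8', '2', '6', '6', '5']
Total: 5

5


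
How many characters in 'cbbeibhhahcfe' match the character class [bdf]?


Character class [bdf] matches any of: {b, d, f}
Scanning string 'cbbeibhhahcfe' character by character:
  pos 0: 'c' -> no
  pos 1: 'b' -> MATCH
  pos 2: 'b' -> MATCH
  pos 3: 'e' -> no
  pos 4: 'i' -> no
  pos 5: 'b' -> MATCH
  pos 6: 'h' -> no
  pos 7: 'h' -> no
  pos 8: 'a' -> no
  pos 9: 'h' -> no
  pos 10: 'c' -> no
  pos 11: 'f' -> MATCH
  pos 12: 'e' -> no
Total matches: 4

4


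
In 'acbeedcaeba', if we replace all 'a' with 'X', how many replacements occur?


re.sub('a', 'X', text) replaces every occurrence of 'a' with 'X'.
Text: 'acbeedcaeba'
Scanning for 'a':
  pos 0: 'a' -> replacement #1
  pos 7: 'a' -> replacement #2
  pos 10: 'a' -> replacement #3
Total replacements: 3

3


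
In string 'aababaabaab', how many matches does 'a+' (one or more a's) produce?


Pattern 'a+' matches one or more consecutive a's.
String: 'aababaabaab'
Scanning for runs of a:
  Match 1: 'aa' (length 2)
  Match 2: 'a' (length 1)
  Match 3: 'aa' (length 2)
  Match 4: 'aa' (length 2)
Total matches: 4

4


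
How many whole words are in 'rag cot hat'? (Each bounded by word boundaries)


Word boundaries (\b) mark the start/end of each word.
Text: 'rag cot hat'
Splitting by whitespace:
  Word 1: 'rag'
  Word 2: 'cot'
  Word 3: 'hat'
Total whole words: 3

3


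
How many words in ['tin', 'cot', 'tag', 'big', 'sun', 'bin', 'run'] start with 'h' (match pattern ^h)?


Pattern ^h anchors to start of word. Check which words begin with 'h':
  'tin' -> no
  'cot' -> no
  'tag' -> no
  'big' -> no
  'sun' -> no
  'bin' -> no
  'run' -> no
Matching words: []
Count: 0

0


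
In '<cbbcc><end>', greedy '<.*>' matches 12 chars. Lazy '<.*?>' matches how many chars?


Greedy '<.*>' tries to match as MUCH as possible.
Lazy '<.*?>' tries to match as LITTLE as possible.

String: '<cbbcc><end>'
Greedy '<.*>' starts at first '<' and extends to the LAST '>': '<cbbcc><end>' (12 chars)
Lazy '<.*?>' starts at first '<' and stops at the FIRST '>': '<cbbcc>' (7 chars)

7


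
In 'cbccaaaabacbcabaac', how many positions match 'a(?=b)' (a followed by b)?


Lookahead 'a(?=b)' matches 'a' only when followed by 'b'.
String: 'cbccaaaabacbcabaac'
Checking each position where char is 'a':
  pos 4: 'a' -> no (next='a')
  pos 5: 'a' -> no (next='a')
  pos 6: 'a' -> no (next='a')
  pos 7: 'a' -> MATCH (next='b')
  pos 9: 'a' -> no (next='c')
  pos 13: 'a' -> MATCH (next='b')
  pos 15: 'a' -> no (next='a')
  pos 16: 'a' -> no (next='c')
Matching positions: [7, 13]
Count: 2

2


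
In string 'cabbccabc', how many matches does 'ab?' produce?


Pattern 'ab?' matches 'a' optionally followed by 'b'.
String: 'cabbccabc'
Scanning left to right for 'a' then checking next char:
  Match 1: 'ab' (a followed by b)
  Match 2: 'ab' (a followed by b)
Total matches: 2

2


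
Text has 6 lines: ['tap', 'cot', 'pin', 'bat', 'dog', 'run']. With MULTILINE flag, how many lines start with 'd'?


With MULTILINE flag, ^ matches the start of each line.
Lines: ['tap', 'cot', 'pin', 'bat', 'dog', 'run']
Checking which lines start with 'd':
  Line 1: 'tap' -> no
  Line 2: 'cot' -> no
  Line 3: 'pin' -> no
  Line 4: 'bat' -> no
  Line 5: 'dog' -> MATCH
  Line 6: 'run' -> no
Matching lines: ['dog']
Count: 1

1


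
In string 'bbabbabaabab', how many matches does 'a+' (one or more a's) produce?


Pattern 'a+' matches one or more consecutive a's.
String: 'bbabbabaabab'
Scanning for runs of a:
  Match 1: 'a' (length 1)
  Match 2: 'a' (length 1)
  Match 3: 'aa' (length 2)
  Match 4: 'a' (length 1)
Total matches: 4

4


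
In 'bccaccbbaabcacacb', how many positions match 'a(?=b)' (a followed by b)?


Lookahead 'a(?=b)' matches 'a' only when followed by 'b'.
String: 'bccaccbbaabcacacb'
Checking each position where char is 'a':
  pos 3: 'a' -> no (next='c')
  pos 8: 'a' -> no (next='a')
  pos 9: 'a' -> MATCH (next='b')
  pos 12: 'a' -> no (next='c')
  pos 14: 'a' -> no (next='c')
Matching positions: [9]
Count: 1

1


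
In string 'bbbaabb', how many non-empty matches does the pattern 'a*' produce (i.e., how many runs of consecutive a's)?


Pattern 'a*' matches zero or more a's. We want non-empty runs of consecutive a's.
String: 'bbbaabb'
Walking through the string to find runs of a's:
  Run 1: positions 3-4 -> 'aa'
Non-empty runs found: ['aa']
Count: 1

1


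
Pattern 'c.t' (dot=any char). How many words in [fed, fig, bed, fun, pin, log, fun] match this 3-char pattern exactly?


Pattern 'c.t' means: starts with 'c', any single char, ends with 't'.
Checking each word (must be exactly 3 chars):
  'fed' (len=3): no
  'fig' (len=3): no
  'bed' (len=3): no
  'fun' (len=3): no
  'pin' (len=3): no
  'log' (len=3): no
  'fun' (len=3): no
Matching words: []
Total: 0

0


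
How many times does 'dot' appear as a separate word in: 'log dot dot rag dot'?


Scanning each word for exact match 'dot':
  Word 1: 'log' -> no
  Word 2: 'dot' -> MATCH
  Word 3: 'dot' -> MATCH
  Word 4: 'rag' -> no
  Word 5: 'dot' -> MATCH
Total matches: 3

3


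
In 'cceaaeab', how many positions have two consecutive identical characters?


Looking for consecutive identical characters in 'cceaaeab':
  pos 0-1: 'c' vs 'c' -> MATCH ('cc')
  pos 1-2: 'c' vs 'e' -> different
  pos 2-3: 'e' vs 'a' -> different
  pos 3-4: 'a' vs 'a' -> MATCH ('aa')
  pos 4-5: 'a' vs 'e' -> different
  pos 5-6: 'e' vs 'a' -> different
  pos 6-7: 'a' vs 'b' -> different
Consecutive identical pairs: ['cc', 'aa']
Count: 2

2


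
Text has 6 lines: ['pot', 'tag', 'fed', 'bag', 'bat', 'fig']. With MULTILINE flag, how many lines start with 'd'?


With MULTILINE flag, ^ matches the start of each line.
Lines: ['pot', 'tag', 'fed', 'bag', 'bat', 'fig']
Checking which lines start with 'd':
  Line 1: 'pot' -> no
  Line 2: 'tag' -> no
  Line 3: 'fed' -> no
  Line 4: 'bag' -> no
  Line 5: 'bat' -> no
  Line 6: 'fig' -> no
Matching lines: []
Count: 0

0


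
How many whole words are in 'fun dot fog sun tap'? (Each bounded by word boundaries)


Word boundaries (\b) mark the start/end of each word.
Text: 'fun dot fog sun tap'
Splitting by whitespace:
  Word 1: 'fun'
  Word 2: 'dot'
  Word 3: 'fog'
  Word 4: 'sun'
  Word 5: 'tap'
Total whole words: 5

5


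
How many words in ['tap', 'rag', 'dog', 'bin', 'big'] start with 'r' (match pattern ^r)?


Pattern ^r anchors to start of word. Check which words begin with 'r':
  'tap' -> no
  'rag' -> MATCH (starts with 'r')
  'dog' -> no
  'bin' -> no
  'big' -> no
Matching words: ['rag']
Count: 1

1


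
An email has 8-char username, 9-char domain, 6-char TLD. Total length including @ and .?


An email address has format: username@domain.tld
Username length: 8
'@' character: 1
Domain length: 9
'.' character: 1
TLD length: 6
Total = 8 + 1 + 9 + 1 + 6 = 25

25


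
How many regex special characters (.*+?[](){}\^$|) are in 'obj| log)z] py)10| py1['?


Regex special characters are: . * + ? [ ] ( ) { } \ ^ $ |
Scanning 'obj| log)z] py)10| py1[':
  pos 3: '|' -> SPECIAL
  pos 8: ')' -> SPECIAL
  pos 10: ']' -> SPECIAL
  pos 14: ')' -> SPECIAL
  pos 17: '|' -> SPECIAL
  pos 22: '[' -> SPECIAL
Special chars found: ['|', ')', ']', ')', '|', '[']
Total: 6

6


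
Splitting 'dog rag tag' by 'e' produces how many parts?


Splitting by 'e' breaks the string at each occurrence of the separator.
Text: 'dog rag tag'
Parts after split:
  Part 1: 'dog rag tag'
Total parts: 1

1


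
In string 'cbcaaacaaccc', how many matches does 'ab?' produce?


Pattern 'ab?' matches 'a' optionally followed by 'b'.
String: 'cbcaaacaaccc'
Scanning left to right for 'a' then checking next char:
  Match 1: 'a' (a not followed by b)
  Match 2: 'a' (a not followed by b)
  Match 3: 'a' (a not followed by b)
  Match 4: 'a' (a not followed by b)
  Match 5: 'a' (a not followed by b)
Total matches: 5

5


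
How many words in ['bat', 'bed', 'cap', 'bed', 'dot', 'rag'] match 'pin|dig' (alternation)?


Alternation 'pin|dig' matches either 'pin' or 'dig'.
Checking each word:
  'bat' -> no
  'bed' -> no
  'cap' -> no
  'bed' -> no
  'dot' -> no
  'rag' -> no
Matches: []
Count: 0

0


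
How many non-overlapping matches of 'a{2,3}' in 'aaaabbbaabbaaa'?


Pattern 'a{2,3}' matches between 2 and 3 consecutive a's (greedy).
String: 'aaaabbbaabbaaa'
Finding runs of a's and applying greedy matching:
  Run at pos 0: 'aaaa' (length 4)
  Run at pos 7: 'aa' (length 2)
  Run at pos 11: 'aaa' (length 3)
Matches: ['aaa', 'aa', 'aaa']
Count: 3

3


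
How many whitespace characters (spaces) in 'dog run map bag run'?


\s matches whitespace characters (spaces, tabs, etc.).
Text: 'dog run map bag run'
This text has 5 words separated by spaces.
Number of spaces = number of words - 1 = 5 - 1 = 4

4


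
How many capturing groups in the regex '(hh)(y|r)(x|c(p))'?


To count capturing groups, count each '(' that starts a group.
Pattern: '(hh)(y|r)(x|c(p))'
Walking through the pattern:
  Position 0: '(' -> group #1
  Position 4: '(' -> group #2
  Position 9: '(' -> group #3
  Position 13: '(' -> group #4
Total capturing groups: 4

4


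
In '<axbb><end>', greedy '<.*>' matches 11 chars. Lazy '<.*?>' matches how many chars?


Greedy '<.*>' tries to match as MUCH as possible.
Lazy '<.*?>' tries to match as LITTLE as possible.

String: '<axbb><end>'
Greedy '<.*>' starts at first '<' and extends to the LAST '>': '<axbb><end>' (11 chars)
Lazy '<.*?>' starts at first '<' and stops at the FIRST '>': '<axbb>' (6 chars)

6


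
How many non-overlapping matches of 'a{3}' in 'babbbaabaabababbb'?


Pattern 'a{3}' matches exactly 3 consecutive a's (greedy, non-overlapping).
String: 'babbbaabaabababbb'
Scanning for runs of a's:
  Run at pos 1: 'a' (length 1) -> 0 match(es)
  Run at pos 5: 'aa' (length 2) -> 0 match(es)
  Run at pos 8: 'aa' (length 2) -> 0 match(es)
  Run at pos 11: 'a' (length 1) -> 0 match(es)
  Run at pos 13: 'a' (length 1) -> 0 match(es)
Matches found: []
Total: 0

0


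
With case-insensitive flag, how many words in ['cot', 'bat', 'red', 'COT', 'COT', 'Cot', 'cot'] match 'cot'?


Case-insensitive matching: compare each word's lowercase form to 'cot'.
  'cot' -> lower='cot' -> MATCH
  'bat' -> lower='bat' -> no
  'red' -> lower='red' -> no
  'COT' -> lower='cot' -> MATCH
  'COT' -> lower='cot' -> MATCH
  'Cot' -> lower='cot' -> MATCH
  'cot' -> lower='cot' -> MATCH
Matches: ['cot', 'COT', 'COT', 'Cot', 'cot']
Count: 5

5


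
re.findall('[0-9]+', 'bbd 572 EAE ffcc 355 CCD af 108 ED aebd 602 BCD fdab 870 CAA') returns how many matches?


Pattern '[0-9]+' finds one or more digits.
Text: 'bbd 572 EAE ffcc 355 CCD af 108 ED aebd 602 BCD fdab 870 CAA'
Scanning for matches:
  Match 1: '572'
  Match 2: '355'
  Match 3: '108'
  Match 4: '602'
  Match 5: '870'
Total matches: 5

5


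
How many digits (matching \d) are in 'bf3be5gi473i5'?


\d matches any digit 0-9.
Scanning 'bf3be5gi473i5':
  pos 2: '3' -> DIGIT
  pos 5: '5' -> DIGIT
  pos 8: '4' -> DIGIT
  pos 9: '7' -> DIGIT
  pos 10: '3' -> DIGIT
  pos 12: '5' -> DIGIT
Digits found: ['3', '5', '4', '7', '3', '5']
Total: 6

6


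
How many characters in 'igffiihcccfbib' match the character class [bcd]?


Character class [bcd] matches any of: {b, c, d}
Scanning string 'igffiihcccfbib' character by character:
  pos 0: 'i' -> no
  pos 1: 'g' -> no
  pos 2: 'f' -> no
  pos 3: 'f' -> no
  pos 4: 'i' -> no
  pos 5: 'i' -> no
  pos 6: 'h' -> no
  pos 7: 'c' -> MATCH
  pos 8: 'c' -> MATCH
  pos 9: 'c' -> MATCH
  pos 10: 'f' -> no
  pos 11: 'b' -> MATCH
  pos 12: 'i' -> no
  pos 13: 'b' -> MATCH
Total matches: 5

5


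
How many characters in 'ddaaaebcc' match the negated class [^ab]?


Negated class [^ab] matches any char NOT in {a, b}
Scanning 'ddaaaebcc':
  pos 0: 'd' -> MATCH
  pos 1: 'd' -> MATCH
  pos 2: 'a' -> no (excluded)
  pos 3: 'a' -> no (excluded)
  pos 4: 'a' -> no (excluded)
  pos 5: 'e' -> MATCH
  pos 6: 'b' -> no (excluded)
  pos 7: 'c' -> MATCH
  pos 8: 'c' -> MATCH
Total matches: 5

5


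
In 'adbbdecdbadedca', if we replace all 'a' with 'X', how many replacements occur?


re.sub('a', 'X', text) replaces every occurrence of 'a' with 'X'.
Text: 'adbbdecdbadedca'
Scanning for 'a':
  pos 0: 'a' -> replacement #1
  pos 9: 'a' -> replacement #2
  pos 14: 'a' -> replacement #3
Total replacements: 3

3


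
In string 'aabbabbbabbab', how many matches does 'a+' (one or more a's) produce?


Pattern 'a+' matches one or more consecutive a's.
String: 'aabbabbbabbab'
Scanning for runs of a:
  Match 1: 'aa' (length 2)
  Match 2: 'a' (length 1)
  Match 3: 'a' (length 1)
  Match 4: 'a' (length 1)
Total matches: 4

4


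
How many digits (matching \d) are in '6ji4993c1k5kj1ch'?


\d matches any digit 0-9.
Scanning '6ji4993c1k5kj1ch':
  pos 0: '6' -> DIGIT
  pos 3: '4' -> DIGIT
  pos 4: '9' -> DIGIT
  pos 5: '9' -> DIGIT
  pos 6: '3' -> DIGIT
  pos 8: '1' -> DIGIT
  pos 10: '5' -> DIGIT
  pos 13: '1' -> DIGIT
Digits found: ['6', '4', '9', '9', '3', '1', '5', '1']
Total: 8

8


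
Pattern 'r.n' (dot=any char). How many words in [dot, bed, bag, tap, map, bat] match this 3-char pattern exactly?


Pattern 'r.n' means: starts with 'r', any single char, ends with 'n'.
Checking each word (must be exactly 3 chars):
  'dot' (len=3): no
  'bed' (len=3): no
  'bag' (len=3): no
  'tap' (len=3): no
  'map' (len=3): no
  'bat' (len=3): no
Matching words: []
Total: 0

0


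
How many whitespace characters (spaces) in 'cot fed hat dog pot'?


\s matches whitespace characters (spaces, tabs, etc.).
Text: 'cot fed hat dog pot'
This text has 5 words separated by spaces.
Number of spaces = number of words - 1 = 5 - 1 = 4

4


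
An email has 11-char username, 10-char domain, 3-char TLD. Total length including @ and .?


An email address has format: username@domain.tld
Username length: 11
'@' character: 1
Domain length: 10
'.' character: 1
TLD length: 3
Total = 11 + 1 + 10 + 1 + 3 = 26

26


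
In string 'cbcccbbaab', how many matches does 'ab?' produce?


Pattern 'ab?' matches 'a' optionally followed by 'b'.
String: 'cbcccbbaab'
Scanning left to right for 'a' then checking next char:
  Match 1: 'a' (a not followed by b)
  Match 2: 'ab' (a followed by b)
Total matches: 2

2


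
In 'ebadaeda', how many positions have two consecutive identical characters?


Looking for consecutive identical characters in 'ebadaeda':
  pos 0-1: 'e' vs 'b' -> different
  pos 1-2: 'b' vs 'a' -> different
  pos 2-3: 'a' vs 'd' -> different
  pos 3-4: 'd' vs 'a' -> different
  pos 4-5: 'a' vs 'e' -> different
  pos 5-6: 'e' vs 'd' -> different
  pos 6-7: 'd' vs 'a' -> different
Consecutive identical pairs: []
Count: 0

0


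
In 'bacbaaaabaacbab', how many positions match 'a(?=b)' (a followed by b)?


Lookahead 'a(?=b)' matches 'a' only when followed by 'b'.
String: 'bacbaaaabaacbab'
Checking each position where char is 'a':
  pos 1: 'a' -> no (next='c')
  pos 4: 'a' -> no (next='a')
  pos 5: 'a' -> no (next='a')
  pos 6: 'a' -> no (next='a')
  pos 7: 'a' -> MATCH (next='b')
  pos 9: 'a' -> no (next='a')
  pos 10: 'a' -> no (next='c')
  pos 13: 'a' -> MATCH (next='b')
Matching positions: [7, 13]
Count: 2

2


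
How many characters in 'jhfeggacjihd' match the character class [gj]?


Character class [gj] matches any of: {g, j}
Scanning string 'jhfeggacjihd' character by character:
  pos 0: 'j' -> MATCH
  pos 1: 'h' -> no
  pos 2: 'f' -> no
  pos 3: 'e' -> no
  pos 4: 'g' -> MATCH
  pos 5: 'g' -> MATCH
  pos 6: 'a' -> no
  pos 7: 'c' -> no
  pos 8: 'j' -> MATCH
  pos 9: 'i' -> no
  pos 10: 'h' -> no
  pos 11: 'd' -> no
Total matches: 4

4


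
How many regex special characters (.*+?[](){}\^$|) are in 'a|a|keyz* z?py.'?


Regex special characters are: . * + ? [ ] ( ) { } \ ^ $ |
Scanning 'a|a|keyz* z?py.':
  pos 1: '|' -> SPECIAL
  pos 3: '|' -> SPECIAL
  pos 8: '*' -> SPECIAL
  pos 11: '?' -> SPECIAL
  pos 14: '.' -> SPECIAL
Special chars found: ['|', '|', '*', '?', '.']
Total: 5

5


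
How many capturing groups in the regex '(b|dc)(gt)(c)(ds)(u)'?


To count capturing groups, count each '(' that starts a group.
Pattern: '(b|dc)(gt)(c)(ds)(u)'
Walking through the pattern:
  Position 0: '(' -> group #1
  Position 6: '(' -> group #2
  Position 10: '(' -> group #3
  Position 13: '(' -> group #4
  Position 17: '(' -> group #5
Total capturing groups: 5

5


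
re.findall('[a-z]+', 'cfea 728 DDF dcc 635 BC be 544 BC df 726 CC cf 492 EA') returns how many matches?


Pattern '[a-z]+' finds one or more lowercase letters.
Text: 'cfea 728 DDF dcc 635 BC be 544 BC df 726 CC cf 492 EA'
Scanning for matches:
  Match 1: 'cfea'
  Match 2: 'dcc'
  Match 3: 'be'
  Match 4: 'df'
  Match 5: 'cf'
Total matches: 5

5


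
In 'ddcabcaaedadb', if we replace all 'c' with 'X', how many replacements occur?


re.sub('c', 'X', text) replaces every occurrence of 'c' with 'X'.
Text: 'ddcabcaaedadb'
Scanning for 'c':
  pos 2: 'c' -> replacement #1
  pos 5: 'c' -> replacement #2
Total replacements: 2

2


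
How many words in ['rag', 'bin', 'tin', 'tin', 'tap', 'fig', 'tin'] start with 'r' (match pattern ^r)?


Pattern ^r anchors to start of word. Check which words begin with 'r':
  'rag' -> MATCH (starts with 'r')
  'bin' -> no
  'tin' -> no
  'tin' -> no
  'tap' -> no
  'fig' -> no
  'tin' -> no
Matching words: ['rag']
Count: 1

1


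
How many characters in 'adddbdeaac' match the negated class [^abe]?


Negated class [^abe] matches any char NOT in {a, b, e}
Scanning 'adddbdeaac':
  pos 0: 'a' -> no (excluded)
  pos 1: 'd' -> MATCH
  pos 2: 'd' -> MATCH
  pos 3: 'd' -> MATCH
  pos 4: 'b' -> no (excluded)
  pos 5: 'd' -> MATCH
  pos 6: 'e' -> no (excluded)
  pos 7: 'a' -> no (excluded)
  pos 8: 'a' -> no (excluded)
  pos 9: 'c' -> MATCH
Total matches: 5

5


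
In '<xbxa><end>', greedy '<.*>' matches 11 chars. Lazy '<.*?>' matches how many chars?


Greedy '<.*>' tries to match as MUCH as possible.
Lazy '<.*?>' tries to match as LITTLE as possible.

String: '<xbxa><end>'
Greedy '<.*>' starts at first '<' and extends to the LAST '>': '<xbxa><end>' (11 chars)
Lazy '<.*?>' starts at first '<' and stops at the FIRST '>': '<xbxa>' (6 chars)

6


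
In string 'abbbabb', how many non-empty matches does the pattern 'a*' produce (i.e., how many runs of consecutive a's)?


Pattern 'a*' matches zero or more a's. We want non-empty runs of consecutive a's.
String: 'abbbabb'
Walking through the string to find runs of a's:
  Run 1: positions 0-0 -> 'a'
  Run 2: positions 4-4 -> 'a'
Non-empty runs found: ['a', 'a']
Count: 2

2


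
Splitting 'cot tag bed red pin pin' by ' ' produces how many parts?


Splitting by ' ' breaks the string at each occurrence of the separator.
Text: 'cot tag bed red pin pin'
Parts after split:
  Part 1: 'cot'
  Part 2: 'tag'
  Part 3: 'bed'
  Part 4: 'red'
  Part 5: 'pin'
  Part 6: 'pin'
Total parts: 6

6


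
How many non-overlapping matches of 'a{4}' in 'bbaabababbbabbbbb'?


Pattern 'a{4}' matches exactly 4 consecutive a's (greedy, non-overlapping).
String: 'bbaabababbbabbbbb'
Scanning for runs of a's:
  Run at pos 2: 'aa' (length 2) -> 0 match(es)
  Run at pos 5: 'a' (length 1) -> 0 match(es)
  Run at pos 7: 'a' (length 1) -> 0 match(es)
  Run at pos 11: 'a' (length 1) -> 0 match(es)
Matches found: []
Total: 0

0


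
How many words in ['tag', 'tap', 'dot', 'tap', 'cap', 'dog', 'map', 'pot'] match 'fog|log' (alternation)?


Alternation 'fog|log' matches either 'fog' or 'log'.
Checking each word:
  'tag' -> no
  'tap' -> no
  'dot' -> no
  'tap' -> no
  'cap' -> no
  'dog' -> no
  'map' -> no
  'pot' -> no
Matches: []
Count: 0

0


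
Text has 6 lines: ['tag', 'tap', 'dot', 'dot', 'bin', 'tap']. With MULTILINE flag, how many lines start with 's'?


With MULTILINE flag, ^ matches the start of each line.
Lines: ['tag', 'tap', 'dot', 'dot', 'bin', 'tap']
Checking which lines start with 's':
  Line 1: 'tag' -> no
  Line 2: 'tap' -> no
  Line 3: 'dot' -> no
  Line 4: 'dot' -> no
  Line 5: 'bin' -> no
  Line 6: 'tap' -> no
Matching lines: []
Count: 0

0


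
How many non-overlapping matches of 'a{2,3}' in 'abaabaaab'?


Pattern 'a{2,3}' matches between 2 and 3 consecutive a's (greedy).
String: 'abaabaaab'
Finding runs of a's and applying greedy matching:
  Run at pos 0: 'a' (length 1)
  Run at pos 2: 'aa' (length 2)
  Run at pos 5: 'aaa' (length 3)
Matches: ['aa', 'aaa']
Count: 2

2


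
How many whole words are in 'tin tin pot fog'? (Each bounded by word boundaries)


Word boundaries (\b) mark the start/end of each word.
Text: 'tin tin pot fog'
Splitting by whitespace:
  Word 1: 'tin'
  Word 2: 'tin'
  Word 3: 'pot'
  Word 4: 'fog'
Total whole words: 4

4
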